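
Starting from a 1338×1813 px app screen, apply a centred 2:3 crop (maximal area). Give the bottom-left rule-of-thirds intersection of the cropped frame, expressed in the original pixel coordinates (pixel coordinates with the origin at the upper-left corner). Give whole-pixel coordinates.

1338/1813 > 2/3, so the 2:3 crop keeps the full height 1813 and trims width to 1813 × 2/3 = 1208.67 px.
Left offset = (1338 − 1208.67)/2 = 64.67 px; top offset = 0.
Bottom-left is one-third across and two-thirds down within the crop:
x = 64.67 + 1 × 1208.67/3 ≈ 468; y = 0.00 + 2 × 1813.00/3 ≈ 1209.

x = 468 px, y = 1209 px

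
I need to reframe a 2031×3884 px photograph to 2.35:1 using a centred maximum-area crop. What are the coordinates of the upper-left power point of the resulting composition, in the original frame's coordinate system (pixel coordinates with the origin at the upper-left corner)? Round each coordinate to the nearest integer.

x = 677 px, y = 1798 px

2031/3884 < 2.35/1, so the 2.35:1 crop keeps the full width 2031 and trims height to 2031 × 1/2.35 = 864.26 px.
Top offset = (3884 − 864.26)/2 = 1509.87 px; left offset = 0.
Upper-left is one-third across and one-third down within the crop:
x = 0.00 + 1 × 2031.00/3 ≈ 677; y = 1509.87 + 1 × 864.26/3 ≈ 1798.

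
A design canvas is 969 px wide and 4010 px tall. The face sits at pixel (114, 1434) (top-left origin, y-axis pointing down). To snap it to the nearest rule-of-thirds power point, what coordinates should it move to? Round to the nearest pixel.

Third lines: x ∈ {323, 646}, y ∈ {1337, 2673}.
114 is closer to x = 323; 1434 is closer to y = 1337.
So the nearest intersection is the upper-left power point.

(323, 1337)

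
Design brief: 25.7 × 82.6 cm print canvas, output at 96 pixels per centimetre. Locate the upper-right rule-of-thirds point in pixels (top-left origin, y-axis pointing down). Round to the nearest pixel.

(1645, 2643)

In pixels the canvas is 25.7 × 96 = 2467.2 wide and 82.6 × 96 = 7929.6 tall.
The upper-right point is two-thirds across and one-third down:
x = 2 × 2467.2/3 ≈ 1645; y = 1 × 7929.6/3 ≈ 2643.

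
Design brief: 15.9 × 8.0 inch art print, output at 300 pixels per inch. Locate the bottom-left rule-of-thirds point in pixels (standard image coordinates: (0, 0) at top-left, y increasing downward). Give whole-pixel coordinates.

In pixels the canvas is 15.9 × 300 = 4770 wide and 8.0 × 300 = 2400 tall.
The bottom-left point is one-third across and two-thirds down:
x = 1 × 4770/3 ≈ 1590; y = 2 × 2400/3 ≈ 1600.

(1590, 1600)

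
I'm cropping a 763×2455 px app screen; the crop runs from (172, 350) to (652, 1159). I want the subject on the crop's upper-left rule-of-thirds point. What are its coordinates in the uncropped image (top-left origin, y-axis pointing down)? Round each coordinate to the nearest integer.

Crop width = 652 − 172 = 480 px; one third is 160.00 px.
Crop height = 1159 − 350 = 809 px; one third is 269.67 px.
The upper-left point is one-third across and one-third down within the crop:
x = 172 + 1 × 160.00 ≈ 332; y = 350 + 1 × 269.67 ≈ 620.

(332, 620)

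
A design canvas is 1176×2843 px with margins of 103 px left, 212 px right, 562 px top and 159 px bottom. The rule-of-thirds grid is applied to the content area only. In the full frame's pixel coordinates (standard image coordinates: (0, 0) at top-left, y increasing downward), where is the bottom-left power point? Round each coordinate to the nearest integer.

x = 390 px, y = 1977 px

Content width = 1176 − 103 − 212 = 861 px; content height = 2843 − 562 − 159 = 2122 px.
Bottom-left is one-third across and two-thirds down within the content area.
x = 103 + 1 × 861/3 = 103 + 287.00 ≈ 390
y = 562 + 2 × 2122/3 = 562 + 1414.67 ≈ 1977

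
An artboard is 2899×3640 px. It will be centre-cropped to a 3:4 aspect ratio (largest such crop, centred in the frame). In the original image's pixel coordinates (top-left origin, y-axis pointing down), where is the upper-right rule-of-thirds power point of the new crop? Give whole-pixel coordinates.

(1905, 1213)

2899/3640 > 3/4, so the 3:4 crop keeps the full height 3640 and trims width to 3640 × 3/4 = 2730.00 px.
Left offset = (2899 − 2730.00)/2 = 84.50 px; top offset = 0.
Upper-right is two-thirds across and one-third down within the crop:
x = 84.50 + 2 × 2730.00/3 ≈ 1905; y = 0.00 + 1 × 3640.00/3 ≈ 1213.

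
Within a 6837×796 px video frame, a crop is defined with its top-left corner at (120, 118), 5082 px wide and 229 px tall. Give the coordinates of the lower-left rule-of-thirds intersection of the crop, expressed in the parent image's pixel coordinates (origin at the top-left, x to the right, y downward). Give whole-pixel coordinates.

One third of the crop width 5082 is 1694.00 px.
One third of the crop height 229 is 76.33 px.
The lower-left point is one-third across and two-thirds down within the crop:
x = 120 + 1 × 1694.00 ≈ 1814; y = 118 + 2 × 76.33 ≈ 271.

(1814, 271)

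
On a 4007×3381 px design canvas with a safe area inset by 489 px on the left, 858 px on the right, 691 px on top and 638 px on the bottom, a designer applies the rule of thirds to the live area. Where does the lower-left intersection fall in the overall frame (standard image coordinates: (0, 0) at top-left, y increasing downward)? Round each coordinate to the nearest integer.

(1376, 2059)

Content width = 4007 − 489 − 858 = 2660 px; content height = 3381 − 691 − 638 = 2052 px.
Lower-left is one-third across and two-thirds down within the live area.
x = 489 + 1 × 2660/3 = 489 + 886.67 ≈ 1376
y = 691 + 2 × 2052/3 = 691 + 1368.00 ≈ 2059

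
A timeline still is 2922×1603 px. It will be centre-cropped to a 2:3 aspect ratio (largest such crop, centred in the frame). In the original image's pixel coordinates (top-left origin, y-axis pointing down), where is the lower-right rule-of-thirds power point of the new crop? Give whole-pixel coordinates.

2922/1603 > 2/3, so the 2:3 crop keeps the full height 1603 and trims width to 1603 × 2/3 = 1068.67 px.
Left offset = (2922 − 1068.67)/2 = 926.67 px; top offset = 0.
Lower-right is two-thirds across and two-thirds down within the crop:
x = 926.67 + 2 × 1068.67/3 ≈ 1639; y = 0.00 + 2 × 1603.00/3 ≈ 1069.

x = 1639 px, y = 1069 px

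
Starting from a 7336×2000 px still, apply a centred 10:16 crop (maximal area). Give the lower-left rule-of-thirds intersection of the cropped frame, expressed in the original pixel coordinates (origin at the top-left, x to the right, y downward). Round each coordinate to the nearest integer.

x = 3460 px, y = 1333 px

7336/2000 > 10/16, so the 10:16 crop keeps the full height 2000 and trims width to 2000 × 10/16 = 1250.00 px.
Left offset = (7336 − 1250.00)/2 = 3043.00 px; top offset = 0.
Lower-left is one-third across and two-thirds down within the crop:
x = 3043.00 + 1 × 1250.00/3 ≈ 3460; y = 0.00 + 2 × 2000.00/3 ≈ 1333.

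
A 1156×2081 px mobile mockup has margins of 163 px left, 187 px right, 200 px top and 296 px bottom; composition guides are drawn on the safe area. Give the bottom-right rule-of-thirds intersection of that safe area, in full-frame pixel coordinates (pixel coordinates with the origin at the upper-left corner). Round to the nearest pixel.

Content width = 1156 − 163 − 187 = 806 px; content height = 2081 − 200 − 296 = 1585 px.
Bottom-right is two-thirds across and two-thirds down within the safe area.
x = 163 + 2 × 806/3 = 163 + 537.33 ≈ 700
y = 200 + 2 × 1585/3 = 200 + 1056.67 ≈ 1257

x = 700 px, y = 1257 px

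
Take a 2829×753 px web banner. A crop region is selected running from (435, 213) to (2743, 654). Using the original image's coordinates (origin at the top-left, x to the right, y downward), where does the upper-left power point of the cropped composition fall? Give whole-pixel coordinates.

Crop width = 2743 − 435 = 2308 px; one third is 769.33 px.
Crop height = 654 − 213 = 441 px; one third is 147.00 px.
The upper-left point is one-third across and one-third down within the crop:
x = 435 + 1 × 769.33 ≈ 1204; y = 213 + 1 × 147.00 ≈ 360.

(1204, 360)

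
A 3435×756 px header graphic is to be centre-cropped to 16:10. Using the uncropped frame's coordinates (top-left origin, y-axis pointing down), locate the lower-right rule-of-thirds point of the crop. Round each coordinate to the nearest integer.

x = 1919 px, y = 504 px

3435/756 > 16/10, so the 16:10 crop keeps the full height 756 and trims width to 756 × 16/10 = 1209.60 px.
Left offset = (3435 − 1209.60)/2 = 1112.70 px; top offset = 0.
Lower-right is two-thirds across and two-thirds down within the crop:
x = 1112.70 + 2 × 1209.60/3 ≈ 1919; y = 0.00 + 2 × 756.00/3 ≈ 504.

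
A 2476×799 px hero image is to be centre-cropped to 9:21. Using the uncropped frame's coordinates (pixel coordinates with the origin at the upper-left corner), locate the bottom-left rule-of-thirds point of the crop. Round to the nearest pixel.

2476/799 > 9/21, so the 9:21 crop keeps the full height 799 and trims width to 799 × 9/21 = 342.43 px.
Left offset = (2476 − 342.43)/2 = 1066.79 px; top offset = 0.
Bottom-left is one-third across and two-thirds down within the crop:
x = 1066.79 + 1 × 342.43/3 ≈ 1181; y = 0.00 + 2 × 799.00/3 ≈ 533.

(1181, 533)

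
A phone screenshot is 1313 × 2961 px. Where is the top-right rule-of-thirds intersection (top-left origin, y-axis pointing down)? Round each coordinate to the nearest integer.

(875, 987)

The top-right point sits two-thirds of the way across and one-third of the way down.
x = 2 × 1313/3 ≈ 875; y = 1 × 2961/3 ≈ 987.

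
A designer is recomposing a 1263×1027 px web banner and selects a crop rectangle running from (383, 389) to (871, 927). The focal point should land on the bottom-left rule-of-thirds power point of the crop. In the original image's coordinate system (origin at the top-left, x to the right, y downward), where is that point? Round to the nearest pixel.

(546, 748)

Crop width = 871 − 383 = 488 px; one third is 162.67 px.
Crop height = 927 − 389 = 538 px; one third is 179.33 px.
The bottom-left point is one-third across and two-thirds down within the crop:
x = 383 + 1 × 162.67 ≈ 546; y = 389 + 2 × 179.33 ≈ 748.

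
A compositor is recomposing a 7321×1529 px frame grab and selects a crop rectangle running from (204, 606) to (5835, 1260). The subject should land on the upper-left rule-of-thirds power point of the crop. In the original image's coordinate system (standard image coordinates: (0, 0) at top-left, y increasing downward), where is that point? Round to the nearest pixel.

Crop width = 5835 − 204 = 5631 px; one third is 1877.00 px.
Crop height = 1260 − 606 = 654 px; one third is 218.00 px.
The upper-left point is one-third across and one-third down within the crop:
x = 204 + 1 × 1877.00 ≈ 2081; y = 606 + 1 × 218.00 ≈ 824.

x = 2081 px, y = 824 px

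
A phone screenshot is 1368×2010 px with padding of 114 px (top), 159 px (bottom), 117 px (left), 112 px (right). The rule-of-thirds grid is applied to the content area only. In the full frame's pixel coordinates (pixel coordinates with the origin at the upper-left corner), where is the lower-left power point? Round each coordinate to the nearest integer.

(497, 1272)

Content width = 1368 − 117 − 112 = 1139 px; content height = 2010 − 114 − 159 = 1737 px.
Lower-left is one-third across and two-thirds down within the content area.
x = 117 + 1 × 1139/3 = 117 + 379.67 ≈ 497
y = 114 + 2 × 1737/3 = 114 + 1158.00 ≈ 1272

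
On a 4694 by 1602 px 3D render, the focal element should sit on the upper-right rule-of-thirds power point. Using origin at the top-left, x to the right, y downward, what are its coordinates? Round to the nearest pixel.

x = 3129 px, y = 534 px

The upper-right point sits two-thirds of the way across and one-third of the way down.
x = 2 × 4694/3 ≈ 3129; y = 1 × 1602/3 ≈ 534.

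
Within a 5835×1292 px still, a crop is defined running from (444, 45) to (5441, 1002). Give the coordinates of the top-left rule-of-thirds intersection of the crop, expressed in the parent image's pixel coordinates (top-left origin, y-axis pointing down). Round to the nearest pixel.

x = 2110 px, y = 364 px

Crop width = 5441 − 444 = 4997 px; one third is 1665.67 px.
Crop height = 1002 − 45 = 957 px; one third is 319.00 px.
The top-left point is one-third across and one-third down within the crop:
x = 444 + 1 × 1665.67 ≈ 2110; y = 45 + 1 × 319.00 ≈ 364.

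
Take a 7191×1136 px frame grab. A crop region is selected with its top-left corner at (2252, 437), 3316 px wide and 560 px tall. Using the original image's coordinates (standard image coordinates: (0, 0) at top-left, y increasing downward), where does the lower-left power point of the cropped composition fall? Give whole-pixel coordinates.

x = 3357 px, y = 810 px

One third of the crop width 3316 is 1105.33 px.
One third of the crop height 560 is 186.67 px.
The lower-left point is one-third across and two-thirds down within the crop:
x = 2252 + 1 × 1105.33 ≈ 3357; y = 437 + 2 × 186.67 ≈ 810.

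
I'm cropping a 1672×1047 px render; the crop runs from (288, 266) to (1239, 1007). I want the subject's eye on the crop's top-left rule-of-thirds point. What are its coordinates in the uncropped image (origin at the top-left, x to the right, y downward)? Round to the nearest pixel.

x = 605 px, y = 513 px

Crop width = 1239 − 288 = 951 px; one third is 317.00 px.
Crop height = 1007 − 266 = 741 px; one third is 247.00 px.
The top-left point is one-third across and one-third down within the crop:
x = 288 + 1 × 317.00 ≈ 605; y = 266 + 1 × 247.00 ≈ 513.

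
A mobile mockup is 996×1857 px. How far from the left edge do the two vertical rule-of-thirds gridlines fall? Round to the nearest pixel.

996 / 3 = 332, so the vertical lines sit at one and two thirds of 996.

332 px and 664 px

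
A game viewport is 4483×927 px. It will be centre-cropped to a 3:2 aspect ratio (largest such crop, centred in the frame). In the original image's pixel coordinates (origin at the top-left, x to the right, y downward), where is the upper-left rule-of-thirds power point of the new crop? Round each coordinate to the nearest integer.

4483/927 > 3/2, so the 3:2 crop keeps the full height 927 and trims width to 927 × 3/2 = 1390.50 px.
Left offset = (4483 − 1390.50)/2 = 1546.25 px; top offset = 0.
Upper-left is one-third across and one-third down within the crop:
x = 1546.25 + 1 × 1390.50/3 ≈ 2010; y = 0.00 + 1 × 927.00/3 ≈ 309.

(2010, 309)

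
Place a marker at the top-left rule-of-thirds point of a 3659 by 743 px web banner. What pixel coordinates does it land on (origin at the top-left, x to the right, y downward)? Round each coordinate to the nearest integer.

(1220, 248)

The top-left point sits one-third of the way across and one-third of the way down.
x = 1 × 3659/3 ≈ 1220; y = 1 × 743/3 ≈ 248.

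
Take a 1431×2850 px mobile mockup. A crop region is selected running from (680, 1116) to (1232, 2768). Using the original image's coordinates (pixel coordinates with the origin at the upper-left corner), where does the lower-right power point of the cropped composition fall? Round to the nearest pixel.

Crop width = 1232 − 680 = 552 px; one third is 184.00 px.
Crop height = 2768 − 1116 = 1652 px; one third is 550.67 px.
The lower-right point is two-thirds across and two-thirds down within the crop:
x = 680 + 2 × 184.00 ≈ 1048; y = 1116 + 2 × 550.67 ≈ 2217.

(1048, 2217)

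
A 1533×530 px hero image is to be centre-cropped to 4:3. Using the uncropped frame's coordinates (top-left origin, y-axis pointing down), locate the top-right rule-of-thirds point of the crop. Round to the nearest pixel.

1533/530 > 4/3, so the 4:3 crop keeps the full height 530 and trims width to 530 × 4/3 = 706.67 px.
Left offset = (1533 − 706.67)/2 = 413.17 px; top offset = 0.
Top-right is two-thirds across and one-third down within the crop:
x = 413.17 + 2 × 706.67/3 ≈ 884; y = 0.00 + 1 × 530.00/3 ≈ 177.

x = 884 px, y = 177 px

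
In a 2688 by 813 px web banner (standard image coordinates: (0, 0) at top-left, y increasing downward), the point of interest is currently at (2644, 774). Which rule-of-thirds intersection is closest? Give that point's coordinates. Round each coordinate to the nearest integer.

Third lines: x ∈ {896, 1792}, y ∈ {271, 542}.
2644 is closer to x = 1792; 774 is closer to y = 542.
So the nearest intersection is the lower-right power point.

(1792, 542)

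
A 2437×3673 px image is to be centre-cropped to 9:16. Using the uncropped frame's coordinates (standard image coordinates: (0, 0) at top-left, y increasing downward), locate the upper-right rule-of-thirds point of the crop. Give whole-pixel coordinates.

x = 1563 px, y = 1224 px

2437/3673 > 9/16, so the 9:16 crop keeps the full height 3673 and trims width to 3673 × 9/16 = 2066.06 px.
Left offset = (2437 − 2066.06)/2 = 185.47 px; top offset = 0.
Upper-right is two-thirds across and one-third down within the crop:
x = 185.47 + 2 × 2066.06/3 ≈ 1563; y = 0.00 + 1 × 3673.00/3 ≈ 1224.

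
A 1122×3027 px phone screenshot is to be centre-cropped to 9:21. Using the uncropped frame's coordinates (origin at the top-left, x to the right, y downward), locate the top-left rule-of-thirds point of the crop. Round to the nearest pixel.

1122/3027 < 9/21, so the 9:21 crop keeps the full width 1122 and trims height to 1122 × 21/9 = 2618.00 px.
Top offset = (3027 − 2618.00)/2 = 204.50 px; left offset = 0.
Top-left is one-third across and one-third down within the crop:
x = 0.00 + 1 × 1122.00/3 ≈ 374; y = 204.50 + 1 × 2618.00/3 ≈ 1077.

(374, 1077)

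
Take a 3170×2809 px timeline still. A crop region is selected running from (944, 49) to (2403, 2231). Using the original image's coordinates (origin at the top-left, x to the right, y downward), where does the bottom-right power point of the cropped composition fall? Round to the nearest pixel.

(1917, 1504)

Crop width = 2403 − 944 = 1459 px; one third is 486.33 px.
Crop height = 2231 − 49 = 2182 px; one third is 727.33 px.
The bottom-right point is two-thirds across and two-thirds down within the crop:
x = 944 + 2 × 486.33 ≈ 1917; y = 49 + 2 × 727.33 ≈ 1504.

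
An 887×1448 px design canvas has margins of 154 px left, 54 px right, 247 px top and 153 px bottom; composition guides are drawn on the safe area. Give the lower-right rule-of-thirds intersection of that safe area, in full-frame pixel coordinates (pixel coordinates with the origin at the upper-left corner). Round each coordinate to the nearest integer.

Content width = 887 − 154 − 54 = 679 px; content height = 1448 − 247 − 153 = 1048 px.
Lower-right is two-thirds across and two-thirds down within the safe area.
x = 154 + 2 × 679/3 = 154 + 452.67 ≈ 607
y = 247 + 2 × 1048/3 = 247 + 698.67 ≈ 946

(607, 946)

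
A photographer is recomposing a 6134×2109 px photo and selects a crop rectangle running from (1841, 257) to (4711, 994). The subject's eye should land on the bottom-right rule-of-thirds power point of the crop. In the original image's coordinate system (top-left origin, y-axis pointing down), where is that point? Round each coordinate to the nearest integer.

(3754, 748)

Crop width = 4711 − 1841 = 2870 px; one third is 956.67 px.
Crop height = 994 − 257 = 737 px; one third is 245.67 px.
The bottom-right point is two-thirds across and two-thirds down within the crop:
x = 1841 + 2 × 956.67 ≈ 3754; y = 257 + 2 × 245.67 ≈ 748.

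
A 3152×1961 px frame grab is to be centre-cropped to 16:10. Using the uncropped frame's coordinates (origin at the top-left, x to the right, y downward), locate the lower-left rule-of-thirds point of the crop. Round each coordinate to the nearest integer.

x = 1053 px, y = 1307 px

3152/1961 > 16/10, so the 16:10 crop keeps the full height 1961 and trims width to 1961 × 16/10 = 3137.60 px.
Left offset = (3152 − 3137.60)/2 = 7.20 px; top offset = 0.
Lower-left is one-third across and two-thirds down within the crop:
x = 7.20 + 1 × 3137.60/3 ≈ 1053; y = 0.00 + 2 × 1961.00/3 ≈ 1307.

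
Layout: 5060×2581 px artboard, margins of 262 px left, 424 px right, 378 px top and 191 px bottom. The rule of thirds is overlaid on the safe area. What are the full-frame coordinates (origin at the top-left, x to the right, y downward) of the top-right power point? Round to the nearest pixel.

Content width = 5060 − 262 − 424 = 4374 px; content height = 2581 − 378 − 191 = 2012 px.
Top-right is two-thirds across and one-third down within the safe area.
x = 262 + 2 × 4374/3 = 262 + 2916.00 ≈ 3178
y = 378 + 1 × 2012/3 = 378 + 670.67 ≈ 1049

x = 3178 px, y = 1049 px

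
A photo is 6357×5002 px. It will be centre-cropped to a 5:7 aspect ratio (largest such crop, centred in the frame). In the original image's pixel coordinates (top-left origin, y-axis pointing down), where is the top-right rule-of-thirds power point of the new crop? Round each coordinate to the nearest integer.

6357/5002 > 5/7, so the 5:7 crop keeps the full height 5002 and trims width to 5002 × 5/7 = 3572.86 px.
Left offset = (6357 − 3572.86)/2 = 1392.07 px; top offset = 0.
Top-right is two-thirds across and one-third down within the crop:
x = 1392.07 + 2 × 3572.86/3 ≈ 3774; y = 0.00 + 1 × 5002.00/3 ≈ 1667.

(3774, 1667)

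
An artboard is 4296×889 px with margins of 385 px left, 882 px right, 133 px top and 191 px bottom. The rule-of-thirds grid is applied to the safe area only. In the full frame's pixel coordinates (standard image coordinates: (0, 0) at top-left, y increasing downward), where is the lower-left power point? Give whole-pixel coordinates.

Content width = 4296 − 385 − 882 = 3029 px; content height = 889 − 133 − 191 = 565 px.
Lower-left is one-third across and two-thirds down within the safe area.
x = 385 + 1 × 3029/3 = 385 + 1009.67 ≈ 1395
y = 133 + 2 × 565/3 = 133 + 376.67 ≈ 510

x = 1395 px, y = 510 px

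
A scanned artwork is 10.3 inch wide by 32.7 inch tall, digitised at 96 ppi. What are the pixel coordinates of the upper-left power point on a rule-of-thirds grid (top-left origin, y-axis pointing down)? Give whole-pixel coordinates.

x = 330 px, y = 1046 px

In pixels the canvas is 10.3 × 96 = 988.8 wide and 32.7 × 96 = 3139.2 tall.
The upper-left point is one-third across and one-third down:
x = 1 × 988.8/3 ≈ 330; y = 1 × 3139.2/3 ≈ 1046.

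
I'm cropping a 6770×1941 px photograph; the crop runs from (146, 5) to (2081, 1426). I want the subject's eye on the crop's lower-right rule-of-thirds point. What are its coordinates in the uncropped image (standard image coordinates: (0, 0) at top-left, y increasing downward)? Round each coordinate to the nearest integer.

x = 1436 px, y = 952 px

Crop width = 2081 − 146 = 1935 px; one third is 645.00 px.
Crop height = 1426 − 5 = 1421 px; one third is 473.67 px.
The lower-right point is two-thirds across and two-thirds down within the crop:
x = 146 + 2 × 645.00 ≈ 1436; y = 5 + 2 × 473.67 ≈ 952.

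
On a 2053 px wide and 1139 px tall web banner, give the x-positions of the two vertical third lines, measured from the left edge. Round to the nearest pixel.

2053 / 3 = 684.33, so the vertical lines sit at one and two thirds of 2053.

x = 684 px and x = 1369 px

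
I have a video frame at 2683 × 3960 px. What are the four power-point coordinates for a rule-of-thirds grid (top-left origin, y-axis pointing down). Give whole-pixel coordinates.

One third of 2683 is 894.33; one third of 3960 is 1320.
Vertical third lines at x = 894 and x = 1789; horizontal third lines at y = 1320 and y = 2640.

(894, 1320), (1789, 1320), (894, 2640), (1789, 2640)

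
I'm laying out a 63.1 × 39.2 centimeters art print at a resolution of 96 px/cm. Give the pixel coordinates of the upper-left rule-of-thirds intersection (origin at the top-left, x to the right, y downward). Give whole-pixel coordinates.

x = 2019 px, y = 1254 px

In pixels the canvas is 63.1 × 96 = 6057.6 wide and 39.2 × 96 = 3763.2 tall.
The upper-left point is one-third across and one-third down:
x = 1 × 6057.6/3 ≈ 2019; y = 1 × 3763.2/3 ≈ 1254.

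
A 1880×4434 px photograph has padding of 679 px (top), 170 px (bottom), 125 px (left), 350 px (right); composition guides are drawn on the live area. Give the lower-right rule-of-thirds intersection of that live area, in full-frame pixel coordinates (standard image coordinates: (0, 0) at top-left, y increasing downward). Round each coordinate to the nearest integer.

x = 1062 px, y = 3069 px

Content width = 1880 − 125 − 350 = 1405 px; content height = 4434 − 679 − 170 = 3585 px.
Lower-right is two-thirds across and two-thirds down within the live area.
x = 125 + 2 × 1405/3 = 125 + 936.67 ≈ 1062
y = 679 + 2 × 3585/3 = 679 + 2390.00 ≈ 3069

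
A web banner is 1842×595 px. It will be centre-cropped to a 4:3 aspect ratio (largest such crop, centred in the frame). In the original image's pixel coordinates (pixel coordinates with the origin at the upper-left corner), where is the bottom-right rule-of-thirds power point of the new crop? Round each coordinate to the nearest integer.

1842/595 > 4/3, so the 4:3 crop keeps the full height 595 and trims width to 595 × 4/3 = 793.33 px.
Left offset = (1842 − 793.33)/2 = 524.33 px; top offset = 0.
Bottom-right is two-thirds across and two-thirds down within the crop:
x = 524.33 + 2 × 793.33/3 ≈ 1053; y = 0.00 + 2 × 595.00/3 ≈ 397.

(1053, 397)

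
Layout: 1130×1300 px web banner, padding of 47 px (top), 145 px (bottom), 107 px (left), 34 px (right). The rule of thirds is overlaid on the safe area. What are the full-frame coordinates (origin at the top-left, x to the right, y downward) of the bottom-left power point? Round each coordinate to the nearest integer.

Content width = 1130 − 107 − 34 = 989 px; content height = 1300 − 47 − 145 = 1108 px.
Bottom-left is one-third across and two-thirds down within the safe area.
x = 107 + 1 × 989/3 = 107 + 329.67 ≈ 437
y = 47 + 2 × 1108/3 = 47 + 738.67 ≈ 786

(437, 786)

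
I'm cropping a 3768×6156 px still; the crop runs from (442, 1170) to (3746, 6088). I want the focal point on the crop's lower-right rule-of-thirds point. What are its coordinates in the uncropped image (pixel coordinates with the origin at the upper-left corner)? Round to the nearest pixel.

(2645, 4449)

Crop width = 3746 − 442 = 3304 px; one third is 1101.33 px.
Crop height = 6088 − 1170 = 4918 px; one third is 1639.33 px.
The lower-right point is two-thirds across and two-thirds down within the crop:
x = 442 + 2 × 1101.33 ≈ 2645; y = 1170 + 2 × 1639.33 ≈ 4449.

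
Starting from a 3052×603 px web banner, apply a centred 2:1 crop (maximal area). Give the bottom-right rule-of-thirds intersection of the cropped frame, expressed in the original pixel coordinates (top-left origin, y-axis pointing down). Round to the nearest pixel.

3052/603 > 2/1, so the 2:1 crop keeps the full height 603 and trims width to 603 × 2/1 = 1206.00 px.
Left offset = (3052 − 1206.00)/2 = 923.00 px; top offset = 0.
Bottom-right is two-thirds across and two-thirds down within the crop:
x = 923.00 + 2 × 1206.00/3 ≈ 1727; y = 0.00 + 2 × 603.00/3 ≈ 402.

x = 1727 px, y = 402 px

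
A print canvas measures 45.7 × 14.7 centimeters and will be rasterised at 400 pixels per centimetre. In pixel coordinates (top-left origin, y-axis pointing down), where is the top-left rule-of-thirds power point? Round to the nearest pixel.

(6093, 1960)

In pixels the canvas is 45.7 × 400 = 18280 wide and 14.7 × 400 = 5880 tall.
The top-left point is one-third across and one-third down:
x = 1 × 18280/3 ≈ 6093; y = 1 × 5880/3 ≈ 1960.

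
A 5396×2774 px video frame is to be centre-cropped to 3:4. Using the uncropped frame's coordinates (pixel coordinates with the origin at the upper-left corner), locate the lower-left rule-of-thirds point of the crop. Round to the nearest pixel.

(2351, 1849)

5396/2774 > 3/4, so the 3:4 crop keeps the full height 2774 and trims width to 2774 × 3/4 = 2080.50 px.
Left offset = (5396 − 2080.50)/2 = 1657.75 px; top offset = 0.
Lower-left is one-third across and two-thirds down within the crop:
x = 1657.75 + 1 × 2080.50/3 ≈ 2351; y = 0.00 + 2 × 2774.00/3 ≈ 1849.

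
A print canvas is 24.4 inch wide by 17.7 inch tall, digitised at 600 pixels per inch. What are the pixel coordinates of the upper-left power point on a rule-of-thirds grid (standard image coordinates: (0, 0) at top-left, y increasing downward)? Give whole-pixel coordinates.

x = 4880 px, y = 3540 px

In pixels the canvas is 24.4 × 600 = 14640 wide and 17.7 × 600 = 10620 tall.
The upper-left point is one-third across and one-third down:
x = 1 × 14640/3 ≈ 4880; y = 1 × 10620/3 ≈ 3540.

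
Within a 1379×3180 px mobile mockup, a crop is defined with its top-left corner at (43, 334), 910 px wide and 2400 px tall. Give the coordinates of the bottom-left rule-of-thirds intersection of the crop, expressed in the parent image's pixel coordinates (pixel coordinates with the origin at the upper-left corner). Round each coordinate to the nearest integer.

One third of the crop width 910 is 303.33 px.
One third of the crop height 2400 is 800.00 px.
The bottom-left point is one-third across and two-thirds down within the crop:
x = 43 + 1 × 303.33 ≈ 346; y = 334 + 2 × 800.00 ≈ 1934.

x = 346 px, y = 1934 px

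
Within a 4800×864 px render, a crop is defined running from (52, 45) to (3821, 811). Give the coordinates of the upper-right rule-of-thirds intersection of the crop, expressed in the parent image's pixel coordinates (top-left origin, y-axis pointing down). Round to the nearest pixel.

x = 2565 px, y = 300 px

Crop width = 3821 − 52 = 3769 px; one third is 1256.33 px.
Crop height = 811 − 45 = 766 px; one third is 255.33 px.
The upper-right point is two-thirds across and one-third down within the crop:
x = 52 + 2 × 1256.33 ≈ 2565; y = 45 + 1 × 255.33 ≈ 300.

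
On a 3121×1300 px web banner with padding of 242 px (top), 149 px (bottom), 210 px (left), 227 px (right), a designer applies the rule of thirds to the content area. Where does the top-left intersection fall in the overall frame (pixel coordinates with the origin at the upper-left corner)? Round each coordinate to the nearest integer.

x = 1105 px, y = 545 px

Content width = 3121 − 210 − 227 = 2684 px; content height = 1300 − 242 − 149 = 909 px.
Top-left is one-third across and one-third down within the content area.
x = 210 + 1 × 2684/3 = 210 + 894.67 ≈ 1105
y = 242 + 1 × 909/3 = 242 + 303.00 ≈ 545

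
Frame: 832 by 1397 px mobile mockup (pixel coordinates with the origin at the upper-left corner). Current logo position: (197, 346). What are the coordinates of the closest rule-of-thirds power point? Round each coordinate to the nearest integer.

(277, 466)

Third lines: x ∈ {277, 555}, y ∈ {466, 931}.
197 is closer to x = 277; 346 is closer to y = 466.
So the nearest intersection is the upper-left power point.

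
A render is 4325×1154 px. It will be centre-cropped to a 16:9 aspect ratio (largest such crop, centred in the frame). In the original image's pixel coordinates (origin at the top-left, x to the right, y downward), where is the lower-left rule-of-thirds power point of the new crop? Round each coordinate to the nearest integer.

x = 1821 px, y = 769 px

4325/1154 > 16/9, so the 16:9 crop keeps the full height 1154 and trims width to 1154 × 16/9 = 2051.56 px.
Left offset = (4325 − 2051.56)/2 = 1136.72 px; top offset = 0.
Lower-left is one-third across and two-thirds down within the crop:
x = 1136.72 + 1 × 2051.56/3 ≈ 1821; y = 0.00 + 2 × 1154.00/3 ≈ 769.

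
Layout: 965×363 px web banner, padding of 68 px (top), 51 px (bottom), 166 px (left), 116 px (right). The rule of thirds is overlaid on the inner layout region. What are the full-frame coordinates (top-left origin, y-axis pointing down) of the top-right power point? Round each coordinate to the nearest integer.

Content width = 965 − 166 − 116 = 683 px; content height = 363 − 68 − 51 = 244 px.
Top-right is two-thirds across and one-third down within the inner layout region.
x = 166 + 2 × 683/3 = 166 + 455.33 ≈ 621
y = 68 + 1 × 244/3 = 68 + 81.33 ≈ 149

x = 621 px, y = 149 px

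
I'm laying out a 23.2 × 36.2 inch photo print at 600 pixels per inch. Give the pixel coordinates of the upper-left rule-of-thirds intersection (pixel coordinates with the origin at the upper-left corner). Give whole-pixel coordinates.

In pixels the canvas is 23.2 × 600 = 13920 wide and 36.2 × 600 = 21720 tall.
The upper-left point is one-third across and one-third down:
x = 1 × 13920/3 ≈ 4640; y = 1 × 21720/3 ≈ 7240.

x = 4640 px, y = 7240 px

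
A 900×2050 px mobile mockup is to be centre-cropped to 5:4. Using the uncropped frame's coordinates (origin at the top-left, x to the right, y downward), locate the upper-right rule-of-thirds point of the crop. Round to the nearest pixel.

900/2050 < 5/4, so the 5:4 crop keeps the full width 900 and trims height to 900 × 4/5 = 720.00 px.
Top offset = (2050 − 720.00)/2 = 665.00 px; left offset = 0.
Upper-right is two-thirds across and one-third down within the crop:
x = 0.00 + 2 × 900.00/3 ≈ 600; y = 665.00 + 1 × 720.00/3 ≈ 905.

(600, 905)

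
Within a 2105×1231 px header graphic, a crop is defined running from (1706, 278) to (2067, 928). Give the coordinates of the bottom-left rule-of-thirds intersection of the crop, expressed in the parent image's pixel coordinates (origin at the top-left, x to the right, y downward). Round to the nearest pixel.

x = 1826 px, y = 711 px

Crop width = 2067 − 1706 = 361 px; one third is 120.33 px.
Crop height = 928 − 278 = 650 px; one third is 216.67 px.
The bottom-left point is one-third across and two-thirds down within the crop:
x = 1706 + 1 × 120.33 ≈ 1826; y = 278 + 2 × 216.67 ≈ 711.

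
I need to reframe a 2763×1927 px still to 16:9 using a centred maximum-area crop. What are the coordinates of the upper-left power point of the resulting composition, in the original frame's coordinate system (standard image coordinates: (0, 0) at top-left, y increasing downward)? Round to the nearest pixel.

2763/1927 < 16/9, so the 16:9 crop keeps the full width 2763 and trims height to 2763 × 9/16 = 1554.19 px.
Top offset = (1927 − 1554.19)/2 = 186.41 px; left offset = 0.
Upper-left is one-third across and one-third down within the crop:
x = 0.00 + 1 × 2763.00/3 ≈ 921; y = 186.41 + 1 × 1554.19/3 ≈ 704.

x = 921 px, y = 704 px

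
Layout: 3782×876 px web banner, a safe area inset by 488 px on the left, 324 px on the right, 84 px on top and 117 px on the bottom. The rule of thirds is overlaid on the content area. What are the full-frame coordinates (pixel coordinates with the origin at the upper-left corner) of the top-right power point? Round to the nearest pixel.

(2468, 309)

Content width = 3782 − 488 − 324 = 2970 px; content height = 876 − 84 − 117 = 675 px.
Top-right is two-thirds across and one-third down within the content area.
x = 488 + 2 × 2970/3 = 488 + 1980.00 ≈ 2468
y = 84 + 1 × 675/3 = 84 + 225.00 ≈ 309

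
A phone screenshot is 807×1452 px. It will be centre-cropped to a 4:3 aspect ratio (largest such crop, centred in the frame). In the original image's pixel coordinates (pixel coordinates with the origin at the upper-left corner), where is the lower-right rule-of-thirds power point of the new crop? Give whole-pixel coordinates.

807/1452 < 4/3, so the 4:3 crop keeps the full width 807 and trims height to 807 × 3/4 = 605.25 px.
Top offset = (1452 − 605.25)/2 = 423.38 px; left offset = 0.
Lower-right is two-thirds across and two-thirds down within the crop:
x = 0.00 + 2 × 807.00/3 ≈ 538; y = 423.38 + 2 × 605.25/3 ≈ 827.

(538, 827)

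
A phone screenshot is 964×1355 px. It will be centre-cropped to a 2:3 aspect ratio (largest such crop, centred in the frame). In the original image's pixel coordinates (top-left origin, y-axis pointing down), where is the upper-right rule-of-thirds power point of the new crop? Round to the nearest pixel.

964/1355 > 2/3, so the 2:3 crop keeps the full height 1355 and trims width to 1355 × 2/3 = 903.33 px.
Left offset = (964 − 903.33)/2 = 30.33 px; top offset = 0.
Upper-right is two-thirds across and one-third down within the crop:
x = 30.33 + 2 × 903.33/3 ≈ 633; y = 0.00 + 1 × 1355.00/3 ≈ 452.

(633, 452)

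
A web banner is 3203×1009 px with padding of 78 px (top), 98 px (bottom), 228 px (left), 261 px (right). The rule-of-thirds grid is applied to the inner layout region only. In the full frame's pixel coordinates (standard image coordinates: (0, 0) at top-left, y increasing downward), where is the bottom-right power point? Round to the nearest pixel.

x = 2037 px, y = 633 px

Content width = 3203 − 228 − 261 = 2714 px; content height = 1009 − 78 − 98 = 833 px.
Bottom-right is two-thirds across and two-thirds down within the inner layout region.
x = 228 + 2 × 2714/3 = 228 + 1809.33 ≈ 2037
y = 78 + 2 × 833/3 = 78 + 555.33 ≈ 633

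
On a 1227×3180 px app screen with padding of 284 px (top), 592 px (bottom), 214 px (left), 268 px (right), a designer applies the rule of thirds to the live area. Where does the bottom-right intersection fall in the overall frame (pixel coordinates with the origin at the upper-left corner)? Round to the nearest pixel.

(711, 1820)

Content width = 1227 − 214 − 268 = 745 px; content height = 3180 − 284 − 592 = 2304 px.
Bottom-right is two-thirds across and two-thirds down within the live area.
x = 214 + 2 × 745/3 = 214 + 496.67 ≈ 711
y = 284 + 2 × 2304/3 = 284 + 1536.00 ≈ 1820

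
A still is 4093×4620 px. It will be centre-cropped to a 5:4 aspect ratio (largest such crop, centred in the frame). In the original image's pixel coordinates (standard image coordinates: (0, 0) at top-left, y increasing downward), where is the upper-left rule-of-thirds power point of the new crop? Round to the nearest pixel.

(1364, 1764)

4093/4620 < 5/4, so the 5:4 crop keeps the full width 4093 and trims height to 4093 × 4/5 = 3274.40 px.
Top offset = (4620 − 3274.40)/2 = 672.80 px; left offset = 0.
Upper-left is one-third across and one-third down within the crop:
x = 0.00 + 1 × 4093.00/3 ≈ 1364; y = 672.80 + 1 × 3274.40/3 ≈ 1764.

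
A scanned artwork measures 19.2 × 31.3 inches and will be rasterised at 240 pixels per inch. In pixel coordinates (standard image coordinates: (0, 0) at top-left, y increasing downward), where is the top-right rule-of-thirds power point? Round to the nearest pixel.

(3072, 2504)

In pixels the canvas is 19.2 × 240 = 4608 wide and 31.3 × 240 = 7512 tall.
The top-right point is two-thirds across and one-third down:
x = 2 × 4608/3 ≈ 3072; y = 1 × 7512/3 ≈ 2504.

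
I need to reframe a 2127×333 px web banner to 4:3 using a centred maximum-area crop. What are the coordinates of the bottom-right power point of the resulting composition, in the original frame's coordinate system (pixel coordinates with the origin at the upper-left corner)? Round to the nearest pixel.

2127/333 > 4/3, so the 4:3 crop keeps the full height 333 and trims width to 333 × 4/3 = 444.00 px.
Left offset = (2127 − 444.00)/2 = 841.50 px; top offset = 0.
Bottom-right is two-thirds across and two-thirds down within the crop:
x = 841.50 + 2 × 444.00/3 ≈ 1138; y = 0.00 + 2 × 333.00/3 ≈ 222.

(1138, 222)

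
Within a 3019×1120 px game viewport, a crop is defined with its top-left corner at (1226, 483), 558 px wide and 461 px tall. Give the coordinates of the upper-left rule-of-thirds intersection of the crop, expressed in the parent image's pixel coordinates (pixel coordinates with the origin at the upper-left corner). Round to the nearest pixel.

x = 1412 px, y = 637 px

One third of the crop width 558 is 186.00 px.
One third of the crop height 461 is 153.67 px.
The upper-left point is one-third across and one-third down within the crop:
x = 1226 + 1 × 186.00 ≈ 1412; y = 483 + 1 × 153.67 ≈ 637.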